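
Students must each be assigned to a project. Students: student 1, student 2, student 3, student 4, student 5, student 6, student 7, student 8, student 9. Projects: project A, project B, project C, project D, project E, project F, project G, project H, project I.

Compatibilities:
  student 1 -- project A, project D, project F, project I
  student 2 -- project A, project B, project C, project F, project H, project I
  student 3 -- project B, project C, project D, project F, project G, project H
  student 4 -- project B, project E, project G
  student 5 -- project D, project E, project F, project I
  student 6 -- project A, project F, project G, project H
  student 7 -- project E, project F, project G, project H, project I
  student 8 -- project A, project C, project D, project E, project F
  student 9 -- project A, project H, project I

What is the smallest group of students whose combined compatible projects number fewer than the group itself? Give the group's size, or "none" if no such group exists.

none

A matching saturating every student exists, for instance student 1→project A, student 2→project B, student 3→project D, student 4→project E, student 5→project F, student 6→project G, student 7→project H, student 8→project C, student 9→project I.
By Hall's marriage theorem, this means |N(S)| ≥ |S| for every subset S, so no violating subset exists.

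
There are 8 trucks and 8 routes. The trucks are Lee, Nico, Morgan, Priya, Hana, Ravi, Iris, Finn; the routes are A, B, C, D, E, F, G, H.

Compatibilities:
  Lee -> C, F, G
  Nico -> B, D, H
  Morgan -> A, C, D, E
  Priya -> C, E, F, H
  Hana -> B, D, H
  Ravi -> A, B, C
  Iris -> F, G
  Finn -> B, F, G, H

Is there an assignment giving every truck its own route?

Yes

For example, pair Lee→F, Nico→D, Morgan→C, Priya→E, Hana→H, Ravi→A, Iris→G, Finn→B.
All 8 trucks are covered.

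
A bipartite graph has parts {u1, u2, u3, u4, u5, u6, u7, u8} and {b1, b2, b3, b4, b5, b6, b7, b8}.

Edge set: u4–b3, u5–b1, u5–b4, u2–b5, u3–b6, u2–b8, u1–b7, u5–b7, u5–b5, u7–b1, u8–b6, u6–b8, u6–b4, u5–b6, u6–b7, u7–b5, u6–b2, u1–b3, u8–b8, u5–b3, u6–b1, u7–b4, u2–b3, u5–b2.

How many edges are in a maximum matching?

One maximum matching: u1–b7, u2–b5, u3–b6, u4–b3, u5–b2, u6–b1, u7–b4, u8–b8.
This saturates every left vertex, so 8 is the maximum.

8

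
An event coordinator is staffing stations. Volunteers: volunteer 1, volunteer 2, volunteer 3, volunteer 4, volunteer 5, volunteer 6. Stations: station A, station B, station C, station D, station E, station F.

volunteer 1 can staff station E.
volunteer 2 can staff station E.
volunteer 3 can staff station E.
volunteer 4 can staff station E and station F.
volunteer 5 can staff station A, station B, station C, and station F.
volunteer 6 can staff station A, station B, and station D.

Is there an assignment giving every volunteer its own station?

The set {volunteer 1, volunteer 2, volunteer 3} has only 1 neighbour ({station E}), so by Hall's theorem at most 4 of the 6 volunteers can be matched.
Hence no matching covers every volunteer.

No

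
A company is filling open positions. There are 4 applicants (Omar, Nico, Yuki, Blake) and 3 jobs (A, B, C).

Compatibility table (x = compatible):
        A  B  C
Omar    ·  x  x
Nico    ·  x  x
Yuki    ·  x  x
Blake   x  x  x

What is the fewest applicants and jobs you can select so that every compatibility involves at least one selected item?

The 3 edges Omar–C, Nico–B, Blake–A form a matching, so any vertex cover needs at least 3 vertices (one per matched edge).
Conversely {Blake, B, C} meets every edge and has exactly 3 vertices, so 3 is optimal.

3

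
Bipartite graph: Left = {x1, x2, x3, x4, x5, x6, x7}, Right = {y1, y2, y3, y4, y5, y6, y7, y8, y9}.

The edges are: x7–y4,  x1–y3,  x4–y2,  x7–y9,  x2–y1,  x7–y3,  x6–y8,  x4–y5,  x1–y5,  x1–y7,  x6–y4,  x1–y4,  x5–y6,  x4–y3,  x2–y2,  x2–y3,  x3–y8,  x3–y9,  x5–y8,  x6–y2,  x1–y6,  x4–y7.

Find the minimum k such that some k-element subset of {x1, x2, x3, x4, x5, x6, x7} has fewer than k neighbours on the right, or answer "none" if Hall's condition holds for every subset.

none

A matching saturating every left vertex exists, for instance x1→y7, x2→y1, x3→y9, x4→y2, x5→y6, x6→y8, x7→y3.
By Hall's marriage theorem, this means |N(S)| ≥ |S| for every subset S, so no violating subset exists.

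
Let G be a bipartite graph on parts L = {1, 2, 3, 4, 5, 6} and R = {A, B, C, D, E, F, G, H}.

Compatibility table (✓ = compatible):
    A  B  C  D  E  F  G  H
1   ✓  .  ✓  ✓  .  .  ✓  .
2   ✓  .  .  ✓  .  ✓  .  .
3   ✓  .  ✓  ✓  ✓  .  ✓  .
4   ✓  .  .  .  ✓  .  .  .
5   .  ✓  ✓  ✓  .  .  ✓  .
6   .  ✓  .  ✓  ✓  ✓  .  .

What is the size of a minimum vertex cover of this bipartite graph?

6

The 6 edges 1–C, 2–F, 3–A, 4–E, 5–G, 6–B form a matching, so any vertex cover needs at least 6 vertices (one per matched edge).
Conversely {1, 2, 3, 4, 5, 6} meets every edge and has exactly 6 vertices, so 6 is optimal.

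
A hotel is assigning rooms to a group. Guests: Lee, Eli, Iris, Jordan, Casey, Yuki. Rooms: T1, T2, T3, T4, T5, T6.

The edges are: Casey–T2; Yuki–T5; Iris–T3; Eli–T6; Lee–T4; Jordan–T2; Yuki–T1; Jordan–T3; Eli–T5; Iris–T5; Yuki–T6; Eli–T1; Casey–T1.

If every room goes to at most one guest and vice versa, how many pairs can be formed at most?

For example, pair Lee→T4, Eli→T6, Iris→T3, Jordan→T2, Casey→T1, Yuki→T5.
This saturates every guest, so 6 is the maximum.

6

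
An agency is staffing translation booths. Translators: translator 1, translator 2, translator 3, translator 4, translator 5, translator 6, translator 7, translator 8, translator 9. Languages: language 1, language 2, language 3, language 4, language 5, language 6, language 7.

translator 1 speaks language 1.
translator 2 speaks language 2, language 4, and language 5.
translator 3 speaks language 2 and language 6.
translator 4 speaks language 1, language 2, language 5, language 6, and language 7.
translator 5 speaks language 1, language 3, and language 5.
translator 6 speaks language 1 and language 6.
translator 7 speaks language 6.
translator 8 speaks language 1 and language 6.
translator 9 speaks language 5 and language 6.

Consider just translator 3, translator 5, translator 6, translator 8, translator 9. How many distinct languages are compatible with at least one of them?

The union of neighbours of {translator 3, translator 5, translator 6, translator 8, translator 9} is {language 1, language 2, language 3, language 5, language 6}, which has 5 elements.
Since |N(S)| = 5 ≥ |S| = 5, Hall's condition holds for this subset.

5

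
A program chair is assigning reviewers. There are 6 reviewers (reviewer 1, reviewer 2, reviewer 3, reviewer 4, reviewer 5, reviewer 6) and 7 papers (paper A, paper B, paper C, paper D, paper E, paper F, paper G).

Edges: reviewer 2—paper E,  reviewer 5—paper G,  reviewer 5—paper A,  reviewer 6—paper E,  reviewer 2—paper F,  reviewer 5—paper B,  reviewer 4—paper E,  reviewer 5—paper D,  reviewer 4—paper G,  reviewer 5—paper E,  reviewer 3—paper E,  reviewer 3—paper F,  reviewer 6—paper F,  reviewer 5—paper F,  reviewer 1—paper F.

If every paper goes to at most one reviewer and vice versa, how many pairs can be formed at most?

For example, pair reviewer 1–paper F, reviewer 2–paper E, reviewer 4–paper G, reviewer 5–paper B.
The set {reviewer 1, reviewer 2, reviewer 3, reviewer 6} has only 2 neighbours ({paper E, paper F}), so by Hall's theorem at most 4 of the 6 reviewers can be matched.

4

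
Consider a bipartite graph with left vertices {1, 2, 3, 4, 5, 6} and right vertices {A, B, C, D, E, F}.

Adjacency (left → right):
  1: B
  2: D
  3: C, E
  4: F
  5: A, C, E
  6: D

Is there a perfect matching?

The set {2, 6} has only 1 neighbour ({D}), so by Hall's theorem at most 5 of the 6 left vertices can be matched.
Hence no matching covers every left vertex.

No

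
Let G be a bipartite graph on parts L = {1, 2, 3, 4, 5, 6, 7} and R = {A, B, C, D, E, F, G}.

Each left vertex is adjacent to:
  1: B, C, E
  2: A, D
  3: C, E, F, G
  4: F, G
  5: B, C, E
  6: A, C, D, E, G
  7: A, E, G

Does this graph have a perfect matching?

One maximum matching: 1-B, 2-D, 3-G, 4-F, 5-C, 6-A, 7-E.
All 7 left vertices are covered.

Yes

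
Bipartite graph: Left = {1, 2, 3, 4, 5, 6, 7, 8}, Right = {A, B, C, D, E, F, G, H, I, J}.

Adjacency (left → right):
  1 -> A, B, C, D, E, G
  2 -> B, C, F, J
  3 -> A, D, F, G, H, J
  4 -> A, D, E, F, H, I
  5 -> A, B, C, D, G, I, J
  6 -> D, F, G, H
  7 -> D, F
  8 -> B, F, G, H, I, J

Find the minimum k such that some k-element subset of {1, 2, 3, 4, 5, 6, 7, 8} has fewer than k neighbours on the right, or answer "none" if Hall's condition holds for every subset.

A matching saturating every left vertex exists, for instance 1→E, 2→B, 3→A, 4→H, 5→G, 6→D, 7→F, 8→J.
By Hall's marriage theorem, this means |N(S)| ≥ |S| for every subset S, so no violating subset exists.

none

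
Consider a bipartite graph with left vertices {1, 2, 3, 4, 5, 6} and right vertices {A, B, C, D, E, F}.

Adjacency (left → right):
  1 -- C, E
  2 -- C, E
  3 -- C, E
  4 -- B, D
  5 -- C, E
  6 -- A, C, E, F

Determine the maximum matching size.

4

One maximum matching: 1–C, 2–E, 4–B, 6–F.
The set {1, 2, 3, 5} has only 2 neighbours ({C, E}), so by Hall's theorem at most 4 of the 6 left vertices can be matched.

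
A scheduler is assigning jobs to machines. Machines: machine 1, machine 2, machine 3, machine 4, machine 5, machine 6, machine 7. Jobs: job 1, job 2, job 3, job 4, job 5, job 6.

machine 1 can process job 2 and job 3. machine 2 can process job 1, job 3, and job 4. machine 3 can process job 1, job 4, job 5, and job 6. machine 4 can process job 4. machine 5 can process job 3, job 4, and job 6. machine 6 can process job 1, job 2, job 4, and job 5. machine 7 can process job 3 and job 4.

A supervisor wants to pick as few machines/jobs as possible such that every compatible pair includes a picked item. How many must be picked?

6

{job 1, job 2, job 3, job 4, job 5, job 6} is a vertex cover of size 6: every edge has an endpoint in this set.
No smaller cover exists because machine 1–job 3, machine 2–job 1, machine 3–job 5, machine 4–job 4, machine 5–job 6, machine 6–job 2 is a matching of size 6, and a cover must include an endpoint of each of these disjoint edges (König's theorem).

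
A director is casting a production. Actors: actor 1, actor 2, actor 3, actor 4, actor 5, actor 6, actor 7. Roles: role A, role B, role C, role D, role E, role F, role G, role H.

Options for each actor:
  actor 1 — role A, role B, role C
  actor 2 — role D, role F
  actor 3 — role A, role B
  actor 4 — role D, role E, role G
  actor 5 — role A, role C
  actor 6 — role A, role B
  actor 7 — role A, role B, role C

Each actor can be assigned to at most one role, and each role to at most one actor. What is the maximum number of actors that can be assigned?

5

One maximum matching: actor 1–role C, actor 2–role D, actor 3–role B, actor 4–role G, actor 5–role A.
The set {actor 1, actor 3, actor 5, actor 6, actor 7} has only 3 neighbours ({role A, role B, role C}), so by Hall's theorem at most 5 of the 7 actors can be matched.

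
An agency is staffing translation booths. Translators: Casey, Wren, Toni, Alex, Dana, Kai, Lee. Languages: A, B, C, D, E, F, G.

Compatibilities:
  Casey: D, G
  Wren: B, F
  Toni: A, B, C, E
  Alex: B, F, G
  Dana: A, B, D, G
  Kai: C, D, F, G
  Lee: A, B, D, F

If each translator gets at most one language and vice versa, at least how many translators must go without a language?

A valid assignment of size 7: Casey-D, Wren-F, Toni-E, Alex-G, Dana-A, Kai-C, Lee-B.
All 7 translators are matched, so no larger matching exists.
That matches 7 of the 7, leaving 0 unmatched; no matching can do better.

0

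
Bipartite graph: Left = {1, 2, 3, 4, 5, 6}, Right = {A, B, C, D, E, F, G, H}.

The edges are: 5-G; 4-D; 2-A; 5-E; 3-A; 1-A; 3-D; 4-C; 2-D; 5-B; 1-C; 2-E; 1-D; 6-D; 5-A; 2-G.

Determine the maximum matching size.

5

A valid assignment of size 5: 1–D, 2–E, 3–A, 4–C, 5–B.
The set {1, 3, 4, 6} has only 3 neighbours ({A, C, D}), so by Hall's theorem at most 5 of the 6 left vertices can be matched.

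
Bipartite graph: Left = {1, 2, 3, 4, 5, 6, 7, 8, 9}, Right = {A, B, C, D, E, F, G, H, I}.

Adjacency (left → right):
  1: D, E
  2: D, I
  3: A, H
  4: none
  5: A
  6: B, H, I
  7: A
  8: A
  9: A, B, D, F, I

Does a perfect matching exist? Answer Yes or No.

No

The set {4, 5, 7, 8} has only 1 neighbour ({A}), so by Hall's theorem at most 6 of the 9 left vertices can be matched.
Hence no matching covers every left vertex.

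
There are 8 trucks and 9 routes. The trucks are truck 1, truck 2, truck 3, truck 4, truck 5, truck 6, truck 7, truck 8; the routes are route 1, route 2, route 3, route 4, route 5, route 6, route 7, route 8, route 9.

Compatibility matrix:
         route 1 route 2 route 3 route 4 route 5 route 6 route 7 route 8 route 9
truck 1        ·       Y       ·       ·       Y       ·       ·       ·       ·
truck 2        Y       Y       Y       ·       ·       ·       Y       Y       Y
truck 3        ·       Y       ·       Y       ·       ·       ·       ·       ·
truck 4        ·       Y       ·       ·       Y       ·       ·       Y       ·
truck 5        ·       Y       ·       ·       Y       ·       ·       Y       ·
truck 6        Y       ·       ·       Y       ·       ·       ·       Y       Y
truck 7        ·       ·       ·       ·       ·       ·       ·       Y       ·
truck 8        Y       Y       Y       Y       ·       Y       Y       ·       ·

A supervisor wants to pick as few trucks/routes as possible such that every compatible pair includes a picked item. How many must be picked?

{truck 2, truck 3, truck 6, truck 8, route 2, route 5, route 8} is a vertex cover of size 7: every edge has an endpoint in this set.
No smaller cover exists because truck 1–route 5, truck 2–route 9, truck 3–route 4, truck 4–route 8, truck 5–route 2, truck 6–route 1, truck 8–route 3 is a matching of size 7, and a cover must include an endpoint of each of these disjoint edges (König's theorem).

7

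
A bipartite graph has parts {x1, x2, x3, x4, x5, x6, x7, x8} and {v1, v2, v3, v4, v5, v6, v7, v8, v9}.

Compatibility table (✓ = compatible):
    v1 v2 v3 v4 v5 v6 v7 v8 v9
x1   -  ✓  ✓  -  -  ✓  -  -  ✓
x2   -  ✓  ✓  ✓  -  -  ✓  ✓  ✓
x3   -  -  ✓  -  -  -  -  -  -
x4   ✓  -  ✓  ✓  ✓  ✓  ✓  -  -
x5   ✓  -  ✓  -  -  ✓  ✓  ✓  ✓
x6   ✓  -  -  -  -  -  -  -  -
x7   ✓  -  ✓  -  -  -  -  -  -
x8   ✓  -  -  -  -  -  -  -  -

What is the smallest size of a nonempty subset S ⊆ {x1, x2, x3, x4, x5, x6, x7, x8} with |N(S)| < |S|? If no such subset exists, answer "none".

2

Take S = {x6, x8}. Its neighbourhood is {v1}, so |N(S)| = 1 < |S| = 2.
No single vertex violates Hall's condition since each has at least one neighbour, so 2 is the minimum.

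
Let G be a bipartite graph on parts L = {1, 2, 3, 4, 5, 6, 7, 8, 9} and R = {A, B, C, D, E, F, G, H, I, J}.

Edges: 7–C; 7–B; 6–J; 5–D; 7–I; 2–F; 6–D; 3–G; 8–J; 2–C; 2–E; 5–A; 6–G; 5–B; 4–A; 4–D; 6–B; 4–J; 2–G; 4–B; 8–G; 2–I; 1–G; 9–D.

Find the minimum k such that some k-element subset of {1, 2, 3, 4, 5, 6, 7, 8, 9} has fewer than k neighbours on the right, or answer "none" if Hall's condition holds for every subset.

Take S = {1, 3}. Its neighbourhood is {G}, so |N(S)| = 1 < |S| = 2.
No single vertex violates Hall's condition since each has at least one neighbour, so 2 is the minimum.

2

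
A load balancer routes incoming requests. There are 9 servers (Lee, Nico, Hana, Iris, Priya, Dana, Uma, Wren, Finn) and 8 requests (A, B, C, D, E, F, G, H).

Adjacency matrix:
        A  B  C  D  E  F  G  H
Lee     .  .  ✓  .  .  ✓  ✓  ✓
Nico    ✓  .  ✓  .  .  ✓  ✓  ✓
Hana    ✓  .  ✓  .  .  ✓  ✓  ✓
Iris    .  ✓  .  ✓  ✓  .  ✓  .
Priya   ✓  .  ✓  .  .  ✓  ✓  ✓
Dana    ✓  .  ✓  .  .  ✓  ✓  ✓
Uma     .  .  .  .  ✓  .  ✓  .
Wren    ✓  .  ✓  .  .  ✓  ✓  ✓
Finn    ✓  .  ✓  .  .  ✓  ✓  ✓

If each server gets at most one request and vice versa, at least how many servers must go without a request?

2

For example, pair Lee→C, Nico→F, Hana→H, Iris→B, Priya→A, Dana→G, Uma→E.
The set {Lee, Nico, Hana, Priya, Dana, Wren, Finn} has only 5 neighbours ({A, C, F, G, H}), so by Hall's theorem at most 7 of the 9 servers can be matched.
That matches 7 of the 9, leaving 2 unmatched; no matching can do better.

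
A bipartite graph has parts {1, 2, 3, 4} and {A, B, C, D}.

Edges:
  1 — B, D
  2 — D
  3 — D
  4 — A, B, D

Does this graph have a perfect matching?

No

The set {2, 3} has only 1 neighbour ({D}), so by Hall's theorem at most 3 of the 4 left vertices can be matched.
Hence no matching covers every left vertex.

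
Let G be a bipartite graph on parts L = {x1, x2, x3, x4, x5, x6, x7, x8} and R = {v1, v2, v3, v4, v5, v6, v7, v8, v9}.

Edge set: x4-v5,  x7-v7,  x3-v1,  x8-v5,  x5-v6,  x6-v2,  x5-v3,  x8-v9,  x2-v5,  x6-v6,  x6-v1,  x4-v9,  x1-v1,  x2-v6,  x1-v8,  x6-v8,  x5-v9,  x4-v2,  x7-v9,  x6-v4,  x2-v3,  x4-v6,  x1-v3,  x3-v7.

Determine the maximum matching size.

8

A valid assignment of size 8: x1–v3, x2–v5, x3–v1, x4–v2, x5–v6, x6–v4, x7–v7, x8–v9.
This saturates every left vertex, so 8 is the maximum.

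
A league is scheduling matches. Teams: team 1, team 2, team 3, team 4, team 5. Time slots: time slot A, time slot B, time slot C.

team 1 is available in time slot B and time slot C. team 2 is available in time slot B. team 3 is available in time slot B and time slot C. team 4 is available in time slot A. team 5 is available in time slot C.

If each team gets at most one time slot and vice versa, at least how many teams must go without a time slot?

For example, pair team 1–time slot C, team 2–time slot B, team 4–time slot A.
The set {team 1, team 2, team 3, team 5} has only 2 neighbours ({time slot B, time slot C}), so by Hall's theorem at most 3 of the 5 teams can be matched.
That matches 3 of the 5, leaving 2 unmatched; no matching can do better.

2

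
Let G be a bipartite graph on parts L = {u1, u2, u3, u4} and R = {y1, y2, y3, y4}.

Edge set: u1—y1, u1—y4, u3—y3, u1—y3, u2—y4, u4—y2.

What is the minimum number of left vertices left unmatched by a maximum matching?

A valid assignment of size 4: u1–y1, u2–y4, u3–y3, u4–y2.
This saturates every left vertex, so 4 is the maximum.
That matches 4 of the 4, leaving 0 unmatched; no matching can do better.

0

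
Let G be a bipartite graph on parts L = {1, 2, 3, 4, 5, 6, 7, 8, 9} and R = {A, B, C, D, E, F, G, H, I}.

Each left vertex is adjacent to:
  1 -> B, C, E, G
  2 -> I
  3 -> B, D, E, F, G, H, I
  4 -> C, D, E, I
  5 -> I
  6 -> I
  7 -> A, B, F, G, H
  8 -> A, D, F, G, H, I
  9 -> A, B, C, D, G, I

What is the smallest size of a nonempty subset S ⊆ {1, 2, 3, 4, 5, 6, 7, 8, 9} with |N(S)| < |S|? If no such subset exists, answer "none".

Take S = {2, 5}. Its neighbourhood is {I}, so |N(S)| = 1 < |S| = 2.
No single vertex violates Hall's condition since each has at least one neighbour, so 2 is the minimum.

2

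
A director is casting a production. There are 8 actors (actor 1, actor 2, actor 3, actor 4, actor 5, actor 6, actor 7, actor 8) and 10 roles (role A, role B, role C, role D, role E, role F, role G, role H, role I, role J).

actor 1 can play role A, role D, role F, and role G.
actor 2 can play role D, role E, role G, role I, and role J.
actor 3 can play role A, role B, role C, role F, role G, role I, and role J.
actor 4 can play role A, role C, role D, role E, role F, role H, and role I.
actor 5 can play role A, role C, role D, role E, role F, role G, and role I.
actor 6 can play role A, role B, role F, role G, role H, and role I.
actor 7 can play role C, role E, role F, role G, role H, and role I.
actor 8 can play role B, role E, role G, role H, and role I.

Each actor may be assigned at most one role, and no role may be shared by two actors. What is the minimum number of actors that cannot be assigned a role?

For example, pair actor 1→role D, actor 2→role J, actor 3→role F, actor 4→role H, actor 5→role I, actor 6→role B, actor 7→role C, actor 8→role G.
All 8 actors are matched, so no larger matching exists.
That matches 8 of the 8, leaving 0 unmatched; no matching can do better.

0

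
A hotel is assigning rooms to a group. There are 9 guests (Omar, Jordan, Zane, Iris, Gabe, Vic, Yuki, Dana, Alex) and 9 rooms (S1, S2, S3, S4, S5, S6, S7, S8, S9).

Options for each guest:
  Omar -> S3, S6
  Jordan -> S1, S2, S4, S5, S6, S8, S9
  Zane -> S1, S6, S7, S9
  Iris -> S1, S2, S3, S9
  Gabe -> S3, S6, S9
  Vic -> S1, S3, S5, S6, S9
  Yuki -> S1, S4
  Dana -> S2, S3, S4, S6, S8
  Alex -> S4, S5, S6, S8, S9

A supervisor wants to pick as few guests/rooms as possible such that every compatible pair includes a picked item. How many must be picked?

The 9 edges Omar–S3, Jordan–S2, Zane–S7, Iris–S1, Gabe–S9, Vic–S5, Yuki–S4, Dana–S8, Alex–S6 form a matching, so any vertex cover needs at least 9 vertices (one per matched edge).
Conversely {Omar, Jordan, Zane, Iris, Gabe, Vic, Yuki, Dana, Alex} meets every edge and has exactly 9 vertices, so 9 is optimal.

9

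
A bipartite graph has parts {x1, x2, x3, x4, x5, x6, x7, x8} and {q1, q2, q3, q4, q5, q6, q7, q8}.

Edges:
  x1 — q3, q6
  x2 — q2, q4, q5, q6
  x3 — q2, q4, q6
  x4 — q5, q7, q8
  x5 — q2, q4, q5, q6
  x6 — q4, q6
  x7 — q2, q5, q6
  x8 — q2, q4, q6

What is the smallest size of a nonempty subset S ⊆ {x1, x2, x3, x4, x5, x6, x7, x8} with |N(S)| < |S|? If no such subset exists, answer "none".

5

Take S = {x2, x3, x5, x6, x7}. Its neighbourhood is {q2, q4, q5, q6}, so |N(S)| = 4 < |S| = 5.
Every subset of size less than 5 has at least as many neighbours as members, so 5 is the minimum.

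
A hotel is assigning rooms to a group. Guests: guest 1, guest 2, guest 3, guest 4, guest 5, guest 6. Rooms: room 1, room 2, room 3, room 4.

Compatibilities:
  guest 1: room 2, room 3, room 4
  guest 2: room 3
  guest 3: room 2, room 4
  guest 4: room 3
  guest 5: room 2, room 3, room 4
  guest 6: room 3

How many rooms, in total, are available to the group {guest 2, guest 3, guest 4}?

3

The union of neighbours of {guest 2, guest 3, guest 4} is {room 2, room 3, room 4}, which has 3 elements.
Since |N(S)| = 3 ≥ |S| = 3, Hall's condition holds for this subset.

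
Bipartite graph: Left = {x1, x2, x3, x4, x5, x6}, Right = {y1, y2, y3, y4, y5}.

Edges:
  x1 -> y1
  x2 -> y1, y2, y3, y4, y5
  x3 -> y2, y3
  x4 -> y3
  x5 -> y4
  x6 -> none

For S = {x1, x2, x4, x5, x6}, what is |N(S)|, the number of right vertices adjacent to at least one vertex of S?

The union of neighbours of {x1, x2, x4, x5, x6} is {y1, y2, y3, y4, y5}, which has 5 elements.
Since |N(S)| = 5 ≥ |S| = 5, Hall's condition holds for this subset.

5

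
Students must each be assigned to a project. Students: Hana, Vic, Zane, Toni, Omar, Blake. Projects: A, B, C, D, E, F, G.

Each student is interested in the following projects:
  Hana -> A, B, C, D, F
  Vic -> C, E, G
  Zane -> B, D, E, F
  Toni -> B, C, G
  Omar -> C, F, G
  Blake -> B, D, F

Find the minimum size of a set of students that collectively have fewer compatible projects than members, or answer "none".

none

A matching saturating every student exists, for instance Hana→A, Vic→E, Zane→D, Toni→C, Omar→F, Blake→B.
By Hall's marriage theorem, this means |N(S)| ≥ |S| for every subset S, so no violating subset exists.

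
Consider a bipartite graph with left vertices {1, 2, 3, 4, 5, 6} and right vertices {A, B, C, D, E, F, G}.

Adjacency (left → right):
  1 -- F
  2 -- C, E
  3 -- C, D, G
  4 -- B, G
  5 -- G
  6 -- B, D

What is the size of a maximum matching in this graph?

One maximum matching: 1-F, 2-E, 3-C, 4-B, 5-G, 6-D.
All 6 left vertices are matched, so no larger matching exists.

6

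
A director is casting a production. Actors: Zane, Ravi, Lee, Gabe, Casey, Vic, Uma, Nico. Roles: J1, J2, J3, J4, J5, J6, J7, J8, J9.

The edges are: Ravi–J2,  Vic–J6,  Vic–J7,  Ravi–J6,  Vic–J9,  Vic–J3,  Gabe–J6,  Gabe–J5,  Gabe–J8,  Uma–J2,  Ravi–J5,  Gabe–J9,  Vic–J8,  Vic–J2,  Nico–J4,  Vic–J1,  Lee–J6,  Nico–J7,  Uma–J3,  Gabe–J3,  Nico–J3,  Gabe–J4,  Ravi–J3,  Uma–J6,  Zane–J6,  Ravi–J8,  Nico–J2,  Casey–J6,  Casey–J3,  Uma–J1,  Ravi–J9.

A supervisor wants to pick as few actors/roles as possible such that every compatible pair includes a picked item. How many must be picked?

7

The 7 edges Zane–J6, Ravi–J2, Gabe–J8, Casey–J3, Vic–J9, Uma–J1, Nico–J7 form a matching, so any vertex cover needs at least 7 vertices (one per matched edge).
Conversely {Ravi, Gabe, Casey, Vic, Uma, Nico, J6} meets every edge and has exactly 7 vertices, so 7 is optimal.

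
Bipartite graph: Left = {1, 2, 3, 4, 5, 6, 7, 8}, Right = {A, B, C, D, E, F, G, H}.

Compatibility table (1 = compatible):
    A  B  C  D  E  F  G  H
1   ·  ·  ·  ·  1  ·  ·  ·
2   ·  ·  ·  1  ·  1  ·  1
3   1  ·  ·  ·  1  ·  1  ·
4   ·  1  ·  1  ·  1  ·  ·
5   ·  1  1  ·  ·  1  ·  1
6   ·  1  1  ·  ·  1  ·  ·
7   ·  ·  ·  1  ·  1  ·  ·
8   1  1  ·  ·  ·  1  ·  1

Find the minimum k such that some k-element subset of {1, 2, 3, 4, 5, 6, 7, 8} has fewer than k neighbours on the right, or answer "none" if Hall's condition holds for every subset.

none

A matching saturating every left vertex exists, for instance 1→E, 2→H, 3→G, 4→D, 5→B, 6→C, 7→F, 8→A.
By Hall's marriage theorem, this means |N(S)| ≥ |S| for every subset S, so no violating subset exists.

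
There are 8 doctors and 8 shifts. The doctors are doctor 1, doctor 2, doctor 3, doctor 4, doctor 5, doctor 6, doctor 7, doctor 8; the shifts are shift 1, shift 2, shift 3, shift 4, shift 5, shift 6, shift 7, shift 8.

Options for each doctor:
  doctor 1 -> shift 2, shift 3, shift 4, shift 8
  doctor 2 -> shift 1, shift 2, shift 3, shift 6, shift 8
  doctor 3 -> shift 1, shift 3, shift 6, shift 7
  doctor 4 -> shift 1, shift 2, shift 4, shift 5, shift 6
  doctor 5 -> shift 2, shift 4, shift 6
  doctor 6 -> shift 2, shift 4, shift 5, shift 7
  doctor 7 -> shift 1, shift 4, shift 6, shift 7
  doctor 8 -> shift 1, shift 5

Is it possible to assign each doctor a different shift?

Yes

For example, pair doctor 1→shift 3, doctor 2→shift 8, doctor 3→shift 1, doctor 4→shift 6, doctor 5→shift 2, doctor 6→shift 7, doctor 7→shift 4, doctor 8→shift 5.
Every doctor is matched, so this is a perfect matching.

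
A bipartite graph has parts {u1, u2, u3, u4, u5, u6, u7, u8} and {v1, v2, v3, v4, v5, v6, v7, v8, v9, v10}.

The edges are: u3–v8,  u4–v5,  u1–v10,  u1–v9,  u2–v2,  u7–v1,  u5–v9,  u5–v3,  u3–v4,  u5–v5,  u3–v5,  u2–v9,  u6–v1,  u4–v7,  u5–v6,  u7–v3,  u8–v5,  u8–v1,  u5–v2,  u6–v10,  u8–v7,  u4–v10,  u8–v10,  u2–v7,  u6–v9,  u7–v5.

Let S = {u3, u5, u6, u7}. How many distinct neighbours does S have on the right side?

9

The union of neighbours of {u3, u5, u6, u7} is {v1, v2, v3, v4, v5, v6, v8, v9, v10}, which has 9 elements.
Since |N(S)| = 9 ≥ |S| = 4, Hall's condition holds for this subset.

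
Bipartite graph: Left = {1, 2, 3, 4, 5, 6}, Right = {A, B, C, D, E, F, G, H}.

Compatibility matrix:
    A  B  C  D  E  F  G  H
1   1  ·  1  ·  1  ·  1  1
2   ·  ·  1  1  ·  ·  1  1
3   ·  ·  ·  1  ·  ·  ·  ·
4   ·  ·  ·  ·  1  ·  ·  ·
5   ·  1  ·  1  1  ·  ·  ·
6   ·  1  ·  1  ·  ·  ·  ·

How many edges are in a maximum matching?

For example, pair 1-A, 2-G, 3-D, 4-E, 5-B.
The set {3, 4, 5, 6} has only 3 neighbours ({B, D, E}), so by Hall's theorem at most 5 of the 6 left vertices can be matched.

5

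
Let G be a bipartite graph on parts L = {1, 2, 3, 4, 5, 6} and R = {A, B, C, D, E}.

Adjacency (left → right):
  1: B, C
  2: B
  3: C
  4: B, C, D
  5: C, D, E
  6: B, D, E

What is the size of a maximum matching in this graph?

4

A valid assignment of size 4: 1–C, 2–B, 4–D, 5–E.
The set {1, 2, 3, 4, 5, 6} has only 4 neighbours ({B, C, D, E}), so by Hall's theorem at most 4 of the 6 left vertices can be matched.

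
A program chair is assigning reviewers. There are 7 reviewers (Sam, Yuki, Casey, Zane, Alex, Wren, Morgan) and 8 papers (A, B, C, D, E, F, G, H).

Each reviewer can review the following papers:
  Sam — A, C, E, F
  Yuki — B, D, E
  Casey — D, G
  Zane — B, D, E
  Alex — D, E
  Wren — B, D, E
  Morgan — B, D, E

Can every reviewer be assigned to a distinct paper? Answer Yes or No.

No

The set {Yuki, Zane, Alex, Wren, Morgan} has only 3 neighbours ({B, D, E}), so by Hall's theorem at most 5 of the 7 reviewers can be matched.
Hence no matching covers every reviewer.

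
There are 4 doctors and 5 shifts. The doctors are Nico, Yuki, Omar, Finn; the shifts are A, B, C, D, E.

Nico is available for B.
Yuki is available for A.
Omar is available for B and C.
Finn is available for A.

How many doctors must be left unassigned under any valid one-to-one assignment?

1

For example, pair Nico–B, Yuki–A, Omar–C.
The set {Yuki, Finn} has only 1 neighbour ({A}), so by Hall's theorem at most 3 of the 4 doctors can be matched.
That matches 3 of the 4, leaving 1 unmatched; no matching can do better.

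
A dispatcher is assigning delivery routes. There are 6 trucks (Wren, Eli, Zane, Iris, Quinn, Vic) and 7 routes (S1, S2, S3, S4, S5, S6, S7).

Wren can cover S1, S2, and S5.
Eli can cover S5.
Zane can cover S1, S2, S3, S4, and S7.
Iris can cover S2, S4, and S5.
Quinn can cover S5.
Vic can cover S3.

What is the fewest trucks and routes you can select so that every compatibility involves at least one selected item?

5

{Wren, Zane, Iris, Vic, S5} is a vertex cover of size 5: every edge has an endpoint in this set.
No smaller cover exists because Wren–S1, Eli–S5, Zane–S7, Iris–S2, Vic–S3 is a matching of size 5, and a cover must include an endpoint of each of these disjoint edges (König's theorem).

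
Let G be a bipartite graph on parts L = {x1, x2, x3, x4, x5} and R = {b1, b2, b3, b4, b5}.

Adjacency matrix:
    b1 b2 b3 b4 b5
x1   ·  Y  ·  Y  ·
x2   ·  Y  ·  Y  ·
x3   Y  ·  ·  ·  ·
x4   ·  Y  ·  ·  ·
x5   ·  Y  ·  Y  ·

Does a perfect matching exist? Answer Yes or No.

The set {x1, x2, x4, x5} has only 2 neighbours ({b2, b4}), so by Hall's theorem at most 3 of the 5 left vertices can be matched.
Hence no matching covers every left vertex.

No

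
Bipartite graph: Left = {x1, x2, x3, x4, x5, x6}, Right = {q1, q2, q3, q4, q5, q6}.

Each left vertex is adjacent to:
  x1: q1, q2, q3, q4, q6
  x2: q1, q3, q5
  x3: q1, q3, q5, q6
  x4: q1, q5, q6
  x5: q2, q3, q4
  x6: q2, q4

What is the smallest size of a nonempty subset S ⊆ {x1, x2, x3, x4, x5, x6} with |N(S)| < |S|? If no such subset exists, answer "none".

none

A matching saturating every left vertex exists, for instance x1→q6, x2→q1, x3→q3, x4→q5, x5→q4, x6→q2.
By Hall's marriage theorem, this means |N(S)| ≥ |S| for every subset S, so no violating subset exists.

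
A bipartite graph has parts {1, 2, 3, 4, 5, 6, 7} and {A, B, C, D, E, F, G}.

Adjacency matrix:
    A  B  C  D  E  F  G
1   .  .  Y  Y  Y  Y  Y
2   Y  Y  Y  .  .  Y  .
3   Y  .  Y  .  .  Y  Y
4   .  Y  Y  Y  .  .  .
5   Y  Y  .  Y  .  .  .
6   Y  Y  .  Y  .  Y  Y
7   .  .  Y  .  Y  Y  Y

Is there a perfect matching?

A valid assignment of size 7: 1→G, 2→B, 3→F, 4→C, 5→D, 6→A, 7→E.
All 7 left vertices are covered.

Yes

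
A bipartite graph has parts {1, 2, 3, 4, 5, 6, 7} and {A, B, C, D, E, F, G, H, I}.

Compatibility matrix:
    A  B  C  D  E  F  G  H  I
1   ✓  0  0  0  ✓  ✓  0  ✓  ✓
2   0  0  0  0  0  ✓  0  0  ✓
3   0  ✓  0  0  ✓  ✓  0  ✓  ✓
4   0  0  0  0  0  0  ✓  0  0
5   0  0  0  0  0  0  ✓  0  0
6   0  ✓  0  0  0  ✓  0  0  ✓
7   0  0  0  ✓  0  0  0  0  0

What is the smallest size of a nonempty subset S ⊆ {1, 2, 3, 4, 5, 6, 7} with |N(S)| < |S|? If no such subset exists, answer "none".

Take S = {4, 5}. Its neighbourhood is {G}, so |N(S)| = 1 < |S| = 2.
No single vertex violates Hall's condition since each has at least one neighbour, so 2 is the minimum.

2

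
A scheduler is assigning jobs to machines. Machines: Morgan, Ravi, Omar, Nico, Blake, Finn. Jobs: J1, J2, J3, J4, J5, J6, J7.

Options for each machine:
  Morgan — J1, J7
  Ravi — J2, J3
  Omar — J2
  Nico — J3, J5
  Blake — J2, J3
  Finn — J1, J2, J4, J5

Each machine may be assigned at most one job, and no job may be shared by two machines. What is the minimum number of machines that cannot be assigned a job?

A valid assignment of size 5: Morgan-J7, Ravi-J3, Omar-J2, Nico-J5, Finn-J1.
The set {Ravi, Omar, Blake} has only 2 neighbours ({J2, J3}), so by Hall's theorem at most 5 of the 6 machines can be matched.
That matches 5 of the 6, leaving 1 unmatched; no matching can do better.

1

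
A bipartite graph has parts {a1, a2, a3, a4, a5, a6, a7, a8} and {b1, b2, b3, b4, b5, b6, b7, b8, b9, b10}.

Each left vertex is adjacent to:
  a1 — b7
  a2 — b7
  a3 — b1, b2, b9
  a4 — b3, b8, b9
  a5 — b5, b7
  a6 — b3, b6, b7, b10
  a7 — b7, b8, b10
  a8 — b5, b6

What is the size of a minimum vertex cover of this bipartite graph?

The 7 edges a1–b7, a3–b2, a4–b8, a5–b5, a6–b3, a7–b10, a8–b6 form a matching, so any vertex cover needs at least 7 vertices (one per matched edge).
Conversely {a3, a4, a5, a6, a7, a8, b7} meets every edge and has exactly 7 vertices, so 7 is optimal.

7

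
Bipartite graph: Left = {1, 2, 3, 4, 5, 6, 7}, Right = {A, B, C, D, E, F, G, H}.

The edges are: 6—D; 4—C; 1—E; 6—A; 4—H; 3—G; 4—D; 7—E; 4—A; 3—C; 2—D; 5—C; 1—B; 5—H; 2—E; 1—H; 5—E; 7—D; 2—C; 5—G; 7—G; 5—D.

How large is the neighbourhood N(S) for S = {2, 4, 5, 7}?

The union of neighbours of {2, 4, 5, 7} is {A, C, D, E, G, H}, which has 6 elements.
Since |N(S)| = 6 ≥ |S| = 4, Hall's condition holds for this subset.

6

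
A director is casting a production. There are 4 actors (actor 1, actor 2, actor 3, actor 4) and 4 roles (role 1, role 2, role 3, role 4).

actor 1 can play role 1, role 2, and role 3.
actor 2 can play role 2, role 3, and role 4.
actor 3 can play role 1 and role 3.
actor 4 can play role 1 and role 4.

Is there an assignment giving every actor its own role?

Yes

One maximum matching: actor 1→role 2, actor 2→role 4, actor 3→role 3, actor 4→role 1.
Every actor is matched, so this is a perfect matching.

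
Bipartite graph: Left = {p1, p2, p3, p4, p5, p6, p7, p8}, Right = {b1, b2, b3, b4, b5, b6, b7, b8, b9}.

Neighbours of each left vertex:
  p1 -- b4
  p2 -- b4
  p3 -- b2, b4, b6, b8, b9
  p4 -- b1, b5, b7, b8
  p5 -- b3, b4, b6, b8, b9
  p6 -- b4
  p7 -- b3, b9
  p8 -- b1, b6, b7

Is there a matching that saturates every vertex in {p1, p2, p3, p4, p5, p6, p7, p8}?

The set {p1, p2, p6} has only 1 neighbour ({b4}), so by Hall's theorem at most 6 of the 8 left vertices can be matched.
Hence no matching covers every left vertex.

No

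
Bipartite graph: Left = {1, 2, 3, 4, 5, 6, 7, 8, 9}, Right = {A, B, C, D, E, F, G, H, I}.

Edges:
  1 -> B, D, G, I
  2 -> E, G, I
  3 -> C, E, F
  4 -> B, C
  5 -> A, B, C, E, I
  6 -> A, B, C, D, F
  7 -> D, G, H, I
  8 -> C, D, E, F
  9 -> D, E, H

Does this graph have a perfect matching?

Yes

One maximum matching: 1–G, 2–I, 3–F, 4–B, 5–A, 6–D, 7–H, 8–C, 9–E.
Every left vertex is matched, so this is a perfect matching.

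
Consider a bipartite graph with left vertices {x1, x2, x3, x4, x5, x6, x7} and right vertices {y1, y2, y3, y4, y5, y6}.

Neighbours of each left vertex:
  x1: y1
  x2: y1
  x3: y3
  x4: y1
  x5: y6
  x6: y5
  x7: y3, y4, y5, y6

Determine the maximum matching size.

For example, pair x1–y1, x3–y3, x5–y6, x6–y5, x7–y4.
The set {x1, x2, x4} has only 1 neighbour ({y1}), so by Hall's theorem at most 5 of the 7 left vertices can be matched.

5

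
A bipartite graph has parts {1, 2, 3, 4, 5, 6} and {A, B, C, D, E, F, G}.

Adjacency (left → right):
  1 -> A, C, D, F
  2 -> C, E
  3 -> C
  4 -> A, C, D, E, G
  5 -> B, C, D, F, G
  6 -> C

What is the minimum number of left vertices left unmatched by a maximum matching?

For example, pair 1-F, 2-E, 3-C, 4-A, 5-G.
The set {3, 6} has only 1 neighbour ({C}), so by Hall's theorem at most 5 of the 6 left vertices can be matched.
That matches 5 of the 6, leaving 1 unmatched; no matching can do better.

1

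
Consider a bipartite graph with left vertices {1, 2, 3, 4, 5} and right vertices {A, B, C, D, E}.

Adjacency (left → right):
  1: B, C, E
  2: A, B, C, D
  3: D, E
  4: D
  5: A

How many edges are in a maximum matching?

5

A valid assignment of size 5: 1–B, 2–C, 3–E, 4–D, 5–A.
All 5 left vertices are matched, so no larger matching exists.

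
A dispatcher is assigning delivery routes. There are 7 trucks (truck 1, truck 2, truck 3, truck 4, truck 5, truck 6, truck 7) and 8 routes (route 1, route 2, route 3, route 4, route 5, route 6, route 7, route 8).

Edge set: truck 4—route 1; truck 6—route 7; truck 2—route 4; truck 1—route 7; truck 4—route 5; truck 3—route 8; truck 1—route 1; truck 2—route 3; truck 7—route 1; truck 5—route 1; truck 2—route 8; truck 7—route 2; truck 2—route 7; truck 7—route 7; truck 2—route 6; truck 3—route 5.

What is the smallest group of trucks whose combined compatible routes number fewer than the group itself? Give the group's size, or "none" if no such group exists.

Take S = {truck 1, truck 5, truck 6}. Its neighbourhood is {route 1, route 7}, so |N(S)| = 2 < |S| = 3.
Every subset of size less than 3 has at least as many neighbours as members, so 3 is the minimum.

3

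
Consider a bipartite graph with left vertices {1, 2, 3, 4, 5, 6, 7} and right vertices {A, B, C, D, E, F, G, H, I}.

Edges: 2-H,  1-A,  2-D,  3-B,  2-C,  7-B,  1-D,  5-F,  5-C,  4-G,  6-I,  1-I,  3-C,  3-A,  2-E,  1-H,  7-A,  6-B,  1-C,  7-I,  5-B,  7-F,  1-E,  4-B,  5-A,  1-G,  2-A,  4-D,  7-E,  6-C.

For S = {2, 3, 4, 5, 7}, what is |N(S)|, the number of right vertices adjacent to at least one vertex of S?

9

The union of neighbours of {2, 3, 4, 5, 7} is {A, B, C, D, E, F, G, H, I}, which has 9 elements.
Since |N(S)| = 9 ≥ |S| = 5, Hall's condition holds for this subset.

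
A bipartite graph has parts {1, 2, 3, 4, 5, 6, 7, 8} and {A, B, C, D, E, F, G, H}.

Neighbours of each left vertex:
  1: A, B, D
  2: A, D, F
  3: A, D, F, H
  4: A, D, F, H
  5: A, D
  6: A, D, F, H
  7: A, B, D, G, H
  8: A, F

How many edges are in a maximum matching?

A valid assignment of size 6: 1–B, 2–A, 3–F, 4–H, 5–D, 7–G.
The set {2, 3, 4, 5, 6, 8} has only 4 neighbours ({A, D, F, H}), so by Hall's theorem at most 6 of the 8 left vertices can be matched.

6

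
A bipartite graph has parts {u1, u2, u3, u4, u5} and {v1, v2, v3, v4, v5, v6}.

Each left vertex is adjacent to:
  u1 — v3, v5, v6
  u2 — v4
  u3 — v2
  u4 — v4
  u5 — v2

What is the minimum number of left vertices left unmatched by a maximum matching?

2

For example, pair u1→v6, u2→v4, u3→v2.
The set {u2, u3, u4, u5} has only 2 neighbours ({v2, v4}), so by Hall's theorem at most 3 of the 5 left vertices can be matched.
That matches 3 of the 5, leaving 2 unmatched; no matching can do better.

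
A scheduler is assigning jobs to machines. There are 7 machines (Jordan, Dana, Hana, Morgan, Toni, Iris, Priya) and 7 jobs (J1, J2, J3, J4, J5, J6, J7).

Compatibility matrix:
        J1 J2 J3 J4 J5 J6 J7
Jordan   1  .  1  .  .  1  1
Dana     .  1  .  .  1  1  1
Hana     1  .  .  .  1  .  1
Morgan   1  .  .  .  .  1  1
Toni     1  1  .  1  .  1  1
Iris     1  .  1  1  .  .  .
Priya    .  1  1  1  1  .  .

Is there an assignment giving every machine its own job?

A valid assignment of size 7: Jordan→J7, Dana→J2, Hana→J5, Morgan→J6, Toni→J4, Iris→J1, Priya→J3.
Every machine is matched, so this is a perfect matching.

Yes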